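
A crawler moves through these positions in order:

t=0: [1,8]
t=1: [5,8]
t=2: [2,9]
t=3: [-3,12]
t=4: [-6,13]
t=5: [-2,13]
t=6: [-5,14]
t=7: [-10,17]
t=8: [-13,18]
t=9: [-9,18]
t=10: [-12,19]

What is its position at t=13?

The moves between consecutive positions are [+4,+0], [-3,+1], [-5,+3], [-3,+1], [+4,+0], [-3,+1], [-5,+3], [-3,+1], [+4,+0], [-3,+1]; they repeat the 4-cycle [[+4,+0], [-3,+1], [-5,+3], [-3,+1]].
step 11: apply [-5,+3] → [-17,22]
step 12: apply [-3,+1] → [-20,23]
step 13: apply [+4,+0] → [-16,23]

[-16,23]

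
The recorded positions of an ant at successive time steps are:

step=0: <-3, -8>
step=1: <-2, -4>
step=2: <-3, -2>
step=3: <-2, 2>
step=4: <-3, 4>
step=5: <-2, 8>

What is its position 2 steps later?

Step-to-step displacements: <+1, +4>, <-1, +2>, <+1, +4>, <-1, +2>, <+1, +4> — a repeating cycle of length 2.
step 6: apply <-1, +2> → <-3, 10>
step 7: apply <+1, +4> → <-2, 14>

<-2, 14>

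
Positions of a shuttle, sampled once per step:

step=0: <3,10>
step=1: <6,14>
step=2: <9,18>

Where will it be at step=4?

<15,26>

Each step adds <+3,+4> to the position.
step 3: <9,18> + <+3,+4> → <12,22>
step 4: <12,22> + <+3,+4> → <15,26>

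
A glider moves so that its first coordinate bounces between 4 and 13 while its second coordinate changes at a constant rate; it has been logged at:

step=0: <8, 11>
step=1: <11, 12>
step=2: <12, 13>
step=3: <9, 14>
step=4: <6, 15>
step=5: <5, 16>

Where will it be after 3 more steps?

<12, 19>

The first coordinate travels 3 per step and bounces off the walls at 4 and 13.
  step 6: 5 → 8
  step 7: 8 → 11
  step 8: 11 → 12
The second coordinate changes by +1 each step: at step 8 it is 19.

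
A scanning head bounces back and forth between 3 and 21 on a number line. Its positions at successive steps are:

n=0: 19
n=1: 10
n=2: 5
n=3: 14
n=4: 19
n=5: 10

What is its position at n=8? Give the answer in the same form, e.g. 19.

19

The value travels 9 per step and bounces off the walls at 3 and 21.
  step 6: 10 → 5
  step 7: 5 → 14
  step 8: 14 → 19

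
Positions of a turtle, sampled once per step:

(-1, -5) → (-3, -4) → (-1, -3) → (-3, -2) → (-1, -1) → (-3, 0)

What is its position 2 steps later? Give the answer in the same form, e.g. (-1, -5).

First: cycles through -1, -3 every 2 steps. Step 7 lands at position 1 of the cycle → -3.
Second: linear, +1 per step → 2 at step 7.

(-3, 2)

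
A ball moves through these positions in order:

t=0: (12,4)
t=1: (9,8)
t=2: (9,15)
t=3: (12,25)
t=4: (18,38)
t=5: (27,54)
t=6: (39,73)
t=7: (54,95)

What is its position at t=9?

Taking differences between consecutive positions: (-3,+4), (+0,+7), (+3,+10), (+6,+13), (+9,+16), (+12,+19), (+15,+22). These grow by (+3,+3) each step.
step 8: (54,95) + (+18,+25) → (72,120)
step 9: (72,120) + (+21,+28) → (93,148)

(93,148)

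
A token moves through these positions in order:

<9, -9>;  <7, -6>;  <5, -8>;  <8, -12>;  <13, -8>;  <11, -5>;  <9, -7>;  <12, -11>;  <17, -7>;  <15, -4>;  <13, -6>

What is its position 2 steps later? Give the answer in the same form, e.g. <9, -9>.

Step-to-step displacements: <-2, +3>, <-2, -2>, <+3, -4>, <+5, +4>, <-2, +3>, <-2, -2>, <+3, -4>, <+5, +4>, <-2, +3>, <-2, -2> — a repeating cycle of length 4.
step 11: apply <+3, -4> → <16, -10>
step 12: apply <+5, +4> → <21, -6>

<21, -6>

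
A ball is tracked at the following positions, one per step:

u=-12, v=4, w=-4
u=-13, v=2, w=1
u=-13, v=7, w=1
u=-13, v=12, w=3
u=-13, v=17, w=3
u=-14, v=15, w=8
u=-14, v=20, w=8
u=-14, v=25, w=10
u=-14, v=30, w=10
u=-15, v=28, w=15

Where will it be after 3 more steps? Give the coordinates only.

The moves between consecutive positions are (-1,-2,+5), (+0,+5,+0), (+0,+5,+2), (+0,+5,+0), (-1,-2,+5), (+0,+5,+0), (+0,+5,+2), (+0,+5,+0), (-1,-2,+5); they repeat the 4-cycle [(-1,-2,+5), (+0,+5,+0), (+0,+5,+2), (+0,+5,+0)].
step 10: apply (+0,+5,+0) → u=-15, v=33, w=15
step 11: apply (+0,+5,+2) → u=-15, v=38, w=17
step 12: apply (+0,+5,+0) → u=-15, v=43, w=17

u=-15, v=43, w=17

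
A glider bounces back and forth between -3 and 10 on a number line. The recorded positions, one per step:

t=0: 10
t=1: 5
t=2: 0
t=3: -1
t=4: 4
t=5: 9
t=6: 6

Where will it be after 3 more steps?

The value travels 5 per step and bounces off the walls at -3 and 10.
  step 7: 6 → 1
  step 8: 1 → -2
  step 9: -2 → 3

3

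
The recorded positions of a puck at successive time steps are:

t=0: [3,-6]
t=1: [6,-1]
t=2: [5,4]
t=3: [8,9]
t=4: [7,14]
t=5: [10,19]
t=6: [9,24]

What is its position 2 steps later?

Differencing gives [+3,+5], [-1,+5], [+3,+5], [-1,+5], [+3,+5], [-1,+5]. This is the pattern [+3,+5], [-1,+5] repeated.
step 7: apply [+3,+5] → [12,29]
step 8: apply [-1,+5] → [11,34]

[11,34]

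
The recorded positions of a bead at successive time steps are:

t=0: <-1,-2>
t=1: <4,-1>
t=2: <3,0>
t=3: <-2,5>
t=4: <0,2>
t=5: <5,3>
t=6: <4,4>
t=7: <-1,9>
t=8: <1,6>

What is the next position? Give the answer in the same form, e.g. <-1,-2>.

<6,7>

The moves between consecutive positions are <+5,+1>, <-1,+1>, <-5,+5>, <+2,-3>, <+5,+1>, <-1,+1>, <-5,+5>, <+2,-3>; they repeat the 4-cycle [<+5,+1>, <-1,+1>, <-5,+5>, <+2,-3>].
step 9: apply <+5,+1> → <6,7>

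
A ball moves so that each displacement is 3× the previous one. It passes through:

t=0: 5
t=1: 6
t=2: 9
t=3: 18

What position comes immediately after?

Step-to-step displacements: +1, +3, +9; each is 3× the previous.
step 4: 18 + 27 → 45

45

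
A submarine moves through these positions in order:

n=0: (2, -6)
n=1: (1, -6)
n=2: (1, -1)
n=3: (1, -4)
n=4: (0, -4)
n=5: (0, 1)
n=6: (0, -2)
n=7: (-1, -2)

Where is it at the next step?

The moves between consecutive positions are (-1, +0), (+0, +5), (+0, -3), (-1, +0), (+0, +5), (+0, -3), (-1, +0); they repeat the 3-cycle [(-1, +0), (+0, +5), (+0, -3)].
step 8: apply (+0, +5) → (-1, 3)

(-1, 3)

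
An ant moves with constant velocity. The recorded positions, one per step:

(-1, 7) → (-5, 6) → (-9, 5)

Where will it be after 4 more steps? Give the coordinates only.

(-25, 1)

The position changes by (-4, -1) every step.
step 3: (-9, 5) + (-4, -1) → (-13, 4)
step 4: (-13, 4) + (-4, -1) → (-17, 3)
step 5: (-17, 3) + (-4, -1) → (-21, 2)
step 6: (-21, 2) + (-4, -1) → (-25, 1)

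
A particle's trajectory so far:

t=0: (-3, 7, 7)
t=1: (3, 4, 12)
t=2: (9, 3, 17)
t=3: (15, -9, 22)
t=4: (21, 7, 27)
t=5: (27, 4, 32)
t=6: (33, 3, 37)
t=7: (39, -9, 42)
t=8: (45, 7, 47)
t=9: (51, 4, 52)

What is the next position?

(57, 3, 57)

First: linear, +6 per step → 57 at step 10.
Second: cycles through 7, 4, 3, -9 every 4 steps. Step 10 lands at position 2 of the cycle → 3.
Third: linear, +5 per step → 57 at step 10.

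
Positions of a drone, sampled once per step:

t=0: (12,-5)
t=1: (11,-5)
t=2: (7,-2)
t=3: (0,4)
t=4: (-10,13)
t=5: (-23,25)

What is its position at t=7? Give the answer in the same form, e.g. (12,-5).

Successive displacements: (-1,+0), (-4,+3), (-7,+6), (-10,+9), (-13,+12) — each changes by (-3,+3).
step 6: (-23,25) + (-16,+15) → (-39,40)
step 7: (-39,40) + (-19,+18) → (-58,58)

(-58,58)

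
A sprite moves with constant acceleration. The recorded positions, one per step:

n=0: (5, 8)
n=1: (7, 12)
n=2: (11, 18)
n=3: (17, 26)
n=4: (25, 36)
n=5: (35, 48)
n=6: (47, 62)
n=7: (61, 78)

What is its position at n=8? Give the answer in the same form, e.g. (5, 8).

Taking differences between consecutive positions: (+2, +4), (+4, +6), (+6, +8), (+8, +10), (+10, +12), (+12, +14), (+14, +16). These grow by (+2, +2) each step.
step 8: (61, 78) + (+16, +18) → (77, 96)

(77, 96)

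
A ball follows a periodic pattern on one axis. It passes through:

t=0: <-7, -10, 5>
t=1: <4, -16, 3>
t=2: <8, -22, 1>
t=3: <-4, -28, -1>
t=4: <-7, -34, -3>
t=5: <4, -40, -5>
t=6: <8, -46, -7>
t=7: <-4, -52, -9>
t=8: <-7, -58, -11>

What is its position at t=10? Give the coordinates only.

<8, -70, -15>

First: cycles through -7, 4, 8, -4 every 4 steps. Step 10 lands at position 2 of the cycle → 8.
Second: linear, -6 per step → -70 at step 10.
Third: linear, -2 per step → -15 at step 10.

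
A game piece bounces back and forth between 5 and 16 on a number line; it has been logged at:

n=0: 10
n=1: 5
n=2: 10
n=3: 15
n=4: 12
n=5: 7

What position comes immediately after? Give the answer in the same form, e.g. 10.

8

The value travels 5 per step and bounces off the walls at 5 and 16.
  step 6: 7 → 8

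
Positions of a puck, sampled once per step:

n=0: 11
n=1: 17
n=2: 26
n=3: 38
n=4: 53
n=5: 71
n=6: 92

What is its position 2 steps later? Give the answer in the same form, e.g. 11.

First differences are +6, +9, +12, +15, +18, +21; their common second difference is +3 (constant acceleration).
step 7: 92 + 24 → 116
step 8: 116 + 27 → 143

143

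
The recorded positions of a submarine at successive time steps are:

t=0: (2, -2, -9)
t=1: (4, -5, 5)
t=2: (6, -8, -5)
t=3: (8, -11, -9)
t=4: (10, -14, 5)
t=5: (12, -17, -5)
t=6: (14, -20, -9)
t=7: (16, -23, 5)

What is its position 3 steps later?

First: linear, +2 per step → 22 at step 10.
Second: linear, -3 per step → -32 at step 10.
Third: cycles through -9, 5, -5 every 3 steps. Step 10 lands at position 1 of the cycle → 5.

(22, -32, 5)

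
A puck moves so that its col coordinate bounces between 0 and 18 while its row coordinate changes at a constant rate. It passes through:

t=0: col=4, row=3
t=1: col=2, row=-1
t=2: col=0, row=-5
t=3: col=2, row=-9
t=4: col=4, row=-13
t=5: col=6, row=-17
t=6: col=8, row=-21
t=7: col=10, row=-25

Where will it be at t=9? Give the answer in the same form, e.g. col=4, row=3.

The col coordinate reflects between 0 and 18, moving 2 per step.
  step 8: 10 → 12
  step 9: 12 → 14
The row coordinate changes by -4 each step: at step 9 it is -33.

col=14, row=-33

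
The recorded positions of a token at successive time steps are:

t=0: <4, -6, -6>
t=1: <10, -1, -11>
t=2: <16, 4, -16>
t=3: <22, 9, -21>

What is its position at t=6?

The position changes by <+6, +5, -5> every step.
step 4: <22, 9, -21> + <+6, +5, -5> → <28, 14, -26>
step 5: <28, 14, -26> + <+6, +5, -5> → <34, 19, -31>
step 6: <34, 19, -31> + <+6, +5, -5> → <40, 24, -36>

<40, 24, -36>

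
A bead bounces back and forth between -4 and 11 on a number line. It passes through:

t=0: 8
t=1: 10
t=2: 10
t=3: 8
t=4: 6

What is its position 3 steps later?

0

The value travels 2 per step and bounces off the walls at -4 and 11.
  step 5: 6 → 4
  step 6: 4 → 2
  step 7: 2 → 0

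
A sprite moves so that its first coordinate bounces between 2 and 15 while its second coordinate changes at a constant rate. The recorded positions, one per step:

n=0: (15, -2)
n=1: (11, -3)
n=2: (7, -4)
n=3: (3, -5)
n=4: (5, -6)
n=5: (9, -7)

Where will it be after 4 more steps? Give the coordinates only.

(5, -11)

The first coordinate reflects between 2 and 15, moving 4 per step.
  step 6: 9 → 13
  step 7: 13 → 13
  step 8: 13 → 9
  step 9: 9 → 5
The second coordinate changes by -1 each step: at step 9 it is -11.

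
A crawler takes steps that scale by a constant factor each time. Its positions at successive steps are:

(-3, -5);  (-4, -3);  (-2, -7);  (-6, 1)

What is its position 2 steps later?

(-14, 17)

The jumps are (-1, +2), (+2, -4), (-4, +8) — a geometric progression with ratio -2.
step 4: (-6, 1) + (+8, -16) → (2, -15)
step 5: (2, -15) + (-16, +32) → (-14, 17)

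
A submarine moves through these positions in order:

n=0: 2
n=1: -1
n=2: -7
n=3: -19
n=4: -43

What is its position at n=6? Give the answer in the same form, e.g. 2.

Consecutive displacements -3, -6, -12, -24 scale by a factor of 2 each step.
step 5: -43 − 48 → -91
step 6: -91 − 96 → -187

-187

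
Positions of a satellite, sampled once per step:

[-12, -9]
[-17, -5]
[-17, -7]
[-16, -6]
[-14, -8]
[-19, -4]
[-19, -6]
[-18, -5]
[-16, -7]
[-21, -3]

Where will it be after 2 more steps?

[-20, -4]

Differencing gives [-5, +4], [+0, -2], [+1, +1], [+2, -2], [-5, +4], [+0, -2], [+1, +1], [+2, -2], [-5, +4]. This is the pattern [-5, +4], [+0, -2], [+1, +1], [+2, -2] repeated.
step 10: apply [+0, -2] → [-21, -5]
step 11: apply [+1, +1] → [-20, -4]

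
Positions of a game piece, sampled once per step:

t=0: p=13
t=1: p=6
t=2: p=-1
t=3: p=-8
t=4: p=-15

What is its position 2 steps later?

The position changes by -7 every step.
step 5: -15 − 7 → p=-22
step 6: -22 − 7 → p=-29

p=-29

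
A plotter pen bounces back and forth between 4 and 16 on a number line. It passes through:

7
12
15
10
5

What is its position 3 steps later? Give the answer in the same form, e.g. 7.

The value travels 5 per step and bounces off the walls at 4 and 16.
  step 5: 5 → 8
  step 6: 8 → 13
  step 7: 13 → 14

14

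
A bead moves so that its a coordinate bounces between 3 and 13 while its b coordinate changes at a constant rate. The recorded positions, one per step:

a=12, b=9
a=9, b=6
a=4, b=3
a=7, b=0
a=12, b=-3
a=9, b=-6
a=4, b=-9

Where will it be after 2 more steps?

a=12, b=-15

The a coordinate travels 5 per step and bounces off the walls at 3 and 13.
  step 7: 4 → 7
  step 8: 7 → 12
The b coordinate changes by -3 each step: at step 8 it is -15.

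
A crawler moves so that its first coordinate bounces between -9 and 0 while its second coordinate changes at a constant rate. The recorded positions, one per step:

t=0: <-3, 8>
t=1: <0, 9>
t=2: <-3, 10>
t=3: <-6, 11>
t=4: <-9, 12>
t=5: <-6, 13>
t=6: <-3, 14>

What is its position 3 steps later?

<-6, 17>

The first coordinate reflects between -9 and 0, moving 3 per step.
  step 7: -3 → 0
  step 8: 0 → -3
  step 9: -3 → -6
The second coordinate changes by +1 each step: at step 9 it is 17.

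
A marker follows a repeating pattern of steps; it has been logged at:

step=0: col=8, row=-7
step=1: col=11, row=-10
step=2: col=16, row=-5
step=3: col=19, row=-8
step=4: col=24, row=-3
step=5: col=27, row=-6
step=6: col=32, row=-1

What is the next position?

col=35, row=-4

Step-to-step displacements: (+3, -3), (+5, +5), (+3, -3), (+5, +5), (+3, -3), (+5, +5) — a repeating cycle of length 2.
step 7: apply (+3, -3) → col=35, row=-4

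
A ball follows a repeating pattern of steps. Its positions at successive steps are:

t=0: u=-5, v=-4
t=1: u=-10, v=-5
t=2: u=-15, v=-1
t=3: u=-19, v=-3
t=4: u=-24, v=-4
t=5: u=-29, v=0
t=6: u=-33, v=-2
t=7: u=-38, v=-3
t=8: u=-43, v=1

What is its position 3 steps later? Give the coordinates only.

The moves between consecutive positions are (-5, -1), (-5, +4), (-4, -2), (-5, -1), (-5, +4), (-4, -2), (-5, -1), (-5, +4); they repeat the 3-cycle [(-5, -1), (-5, +4), (-4, -2)].
step 9: apply (-4, -2) → u=-47, v=-1
step 10: apply (-5, -1) → u=-52, v=-2
step 11: apply (-5, +4) → u=-57, v=2

u=-57, v=2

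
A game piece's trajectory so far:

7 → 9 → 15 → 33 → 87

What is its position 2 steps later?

735

Step-to-step displacements: +2, +6, +18, +54; each is 3× the previous.
step 5: 87 + 162 → 249
step 6: 249 + 486 → 735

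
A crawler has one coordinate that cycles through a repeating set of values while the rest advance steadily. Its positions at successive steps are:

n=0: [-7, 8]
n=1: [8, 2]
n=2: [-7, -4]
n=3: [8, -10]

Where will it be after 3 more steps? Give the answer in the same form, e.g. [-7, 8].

[-7, -28]

First: cycles through -7, 8 every 2 steps. Step 6 lands at position 0 of the cycle → -7.
Second: linear, -6 per step → -28 at step 6.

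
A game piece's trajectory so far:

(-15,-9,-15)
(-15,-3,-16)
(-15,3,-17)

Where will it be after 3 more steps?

The position changes by (+0,+6,-1) every step.
step 3: (-15,3,-17) + (+0,+6,-1) → (-15,9,-18)
step 4: (-15,9,-18) + (+0,+6,-1) → (-15,15,-19)
step 5: (-15,15,-19) + (+0,+6,-1) → (-15,21,-20)

(-15,21,-20)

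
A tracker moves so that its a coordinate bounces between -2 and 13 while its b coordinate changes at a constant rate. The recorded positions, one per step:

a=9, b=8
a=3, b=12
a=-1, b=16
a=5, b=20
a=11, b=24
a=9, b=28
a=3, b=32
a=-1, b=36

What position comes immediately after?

a=5, b=40

The a coordinate travels 6 per step and bounces off the walls at -2 and 13.
  step 8: -1 → 5
The b coordinate changes by +4 each step: at step 8 it is 40.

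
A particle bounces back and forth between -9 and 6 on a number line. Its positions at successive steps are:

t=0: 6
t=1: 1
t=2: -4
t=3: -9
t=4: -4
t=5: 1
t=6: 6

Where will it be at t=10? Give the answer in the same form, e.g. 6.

-4

The value travels 5 per step and bounces off the walls at -9 and 6.
  step 7: 6 → 1
  step 8: 1 → -4
  step 9: -4 → -9
  step 10: -9 → -4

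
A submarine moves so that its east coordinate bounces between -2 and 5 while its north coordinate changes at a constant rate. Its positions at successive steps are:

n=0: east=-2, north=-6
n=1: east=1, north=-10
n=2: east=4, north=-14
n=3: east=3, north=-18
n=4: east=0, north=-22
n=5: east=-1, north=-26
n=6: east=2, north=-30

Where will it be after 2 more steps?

east=2, north=-38

The east coordinate travels 3 per step and bounces off the walls at -2 and 5.
  step 7: 2 → 5
  step 8: 5 → 2
The north coordinate changes by -4 each step: at step 8 it is -38.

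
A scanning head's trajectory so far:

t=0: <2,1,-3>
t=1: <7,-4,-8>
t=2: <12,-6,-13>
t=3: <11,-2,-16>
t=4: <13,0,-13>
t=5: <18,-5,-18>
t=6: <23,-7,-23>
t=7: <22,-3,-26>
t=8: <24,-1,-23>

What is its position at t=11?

<33,-4,-36>

Step-to-step displacements: <+5,-5,-5>, <+5,-2,-5>, <-1,+4,-3>, <+2,+2,+3>, <+5,-5,-5>, <+5,-2,-5>, <-1,+4,-3>, <+2,+2,+3> — a repeating cycle of length 4.
step 9: apply <+5,-5,-5> → <29,-6,-28>
step 10: apply <+5,-2,-5> → <34,-8,-33>
step 11: apply <-1,+4,-3> → <33,-4,-36>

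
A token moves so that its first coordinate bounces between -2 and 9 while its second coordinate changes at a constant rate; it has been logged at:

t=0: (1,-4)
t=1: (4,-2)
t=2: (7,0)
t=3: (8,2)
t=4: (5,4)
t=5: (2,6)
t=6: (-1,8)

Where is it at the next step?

The first coordinate travels 3 per step and bounces off the walls at -2 and 9.
  step 7: -1 → 0
The second coordinate changes by +2 each step: at step 7 it is 10.

(0,10)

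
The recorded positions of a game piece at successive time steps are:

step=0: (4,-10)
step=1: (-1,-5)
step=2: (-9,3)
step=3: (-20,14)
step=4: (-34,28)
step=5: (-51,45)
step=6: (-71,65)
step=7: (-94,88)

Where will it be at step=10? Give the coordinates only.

(-181,175)

Successive displacements: (-5,+5), (-8,+8), (-11,+11), (-14,+14), (-17,+17), (-20,+20), (-23,+23) — each changes by (-3,+3).
step 8: (-94,88) + (-26,+26) → (-120,114)
step 9: (-120,114) + (-29,+29) → (-149,143)
step 10: (-149,143) + (-32,+32) → (-181,175)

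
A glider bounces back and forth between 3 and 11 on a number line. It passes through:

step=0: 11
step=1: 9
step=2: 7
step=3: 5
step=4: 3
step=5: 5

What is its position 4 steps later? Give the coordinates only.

9

The value travels 2 per step and bounces off the walls at 3 and 11.
  step 6: 5 → 7
  step 7: 7 → 9
  step 8: 9 → 11
  step 9: 11 → 9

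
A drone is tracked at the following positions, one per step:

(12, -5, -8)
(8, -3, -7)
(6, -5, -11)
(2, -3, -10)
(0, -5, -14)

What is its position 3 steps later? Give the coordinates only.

Differencing gives (-4, +2, +1), (-2, -2, -4), (-4, +2, +1), (-2, -2, -4). This is the pattern (-4, +2, +1), (-2, -2, -4) repeated.
step 5: apply (-4, +2, +1) → (-4, -3, -13)
step 6: apply (-2, -2, -4) → (-6, -5, -17)
step 7: apply (-4, +2, +1) → (-10, -3, -16)

(-10, -3, -16)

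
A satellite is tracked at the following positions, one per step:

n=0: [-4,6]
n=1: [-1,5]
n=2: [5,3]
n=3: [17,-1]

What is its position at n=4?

The jumps are [+3,-1], [+6,-2], [+12,-4] — a geometric progression with ratio 2.
step 4: [17,-1] + [+24,-8] → [41,-9]

[41,-9]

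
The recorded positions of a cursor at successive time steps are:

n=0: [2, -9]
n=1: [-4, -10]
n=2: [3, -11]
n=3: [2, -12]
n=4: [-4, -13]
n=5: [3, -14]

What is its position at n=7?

[-4, -16]

The first coordinate repeats the cycle [2, -4, 3] with period 3; step 7 mod 3 = 1, giving -4.
The second coordinate changes by -1 each step, so at step 7 it is -9 + 7·(-1) = -16.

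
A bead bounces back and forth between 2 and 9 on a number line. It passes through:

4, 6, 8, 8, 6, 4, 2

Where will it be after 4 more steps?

The value reflects between 2 and 9, moving 2 per step.
  step 7: 2 → 4
  step 8: 4 → 6
  step 9: 6 → 8
  step 10: 8 → 8

8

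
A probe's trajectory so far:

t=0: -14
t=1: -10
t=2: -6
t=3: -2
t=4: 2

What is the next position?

Constant displacement of +4 per step.
step 5: 2 + 4 → 6

6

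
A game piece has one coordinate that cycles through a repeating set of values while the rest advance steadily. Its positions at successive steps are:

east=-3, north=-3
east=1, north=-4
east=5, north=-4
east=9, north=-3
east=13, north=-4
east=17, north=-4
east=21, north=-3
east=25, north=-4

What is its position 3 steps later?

east=37, north=-4

The east coordinate changes by +4 each step, so at step 10 it is -3 + 10·(4) = 37.
The north coordinate repeats the cycle [-3, -4, -4] with period 3; step 10 mod 3 = 1, giving -4.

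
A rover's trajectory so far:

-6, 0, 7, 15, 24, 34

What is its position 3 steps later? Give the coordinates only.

70

First differences are +6, +7, +8, +9, +10; their common second difference is +1 (constant acceleration).
step 6: 34 + 11 → 45
step 7: 45 + 12 → 57
step 8: 57 + 13 → 70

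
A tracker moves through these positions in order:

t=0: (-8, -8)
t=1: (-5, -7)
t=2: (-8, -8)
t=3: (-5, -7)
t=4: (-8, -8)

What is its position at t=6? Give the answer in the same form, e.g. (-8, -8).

Step-to-step displacements: (+3, +1), (-3, -1), (+3, +1), (-3, -1); each is -1× the previous.
step 5: (-8, -8) + (+3, +1) → (-5, -7)
step 6: (-5, -7) + (-3, -1) → (-8, -8)

(-8, -8)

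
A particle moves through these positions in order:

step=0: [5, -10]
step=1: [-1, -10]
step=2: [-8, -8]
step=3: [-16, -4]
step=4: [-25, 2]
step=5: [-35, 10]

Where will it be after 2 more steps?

First differences are [-6, +0], [-7, +2], [-8, +4], [-9, +6], [-10, +8]; their common second difference is [-1, +2] (constant acceleration).
step 6: [-35, 10] + [-11, +10] → [-46, 20]
step 7: [-46, 20] + [-12, +12] → [-58, 32]

[-58, 32]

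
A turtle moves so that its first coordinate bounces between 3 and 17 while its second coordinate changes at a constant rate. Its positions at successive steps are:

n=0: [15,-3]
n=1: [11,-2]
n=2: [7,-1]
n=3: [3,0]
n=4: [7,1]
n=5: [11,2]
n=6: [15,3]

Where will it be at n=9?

[7,6]

The first coordinate travels 4 per step and bounces off the walls at 3 and 17.
  step 7: 15 → 15
  step 8: 15 → 11
  step 9: 11 → 7
The second coordinate changes by +1 each step: at step 9 it is 6.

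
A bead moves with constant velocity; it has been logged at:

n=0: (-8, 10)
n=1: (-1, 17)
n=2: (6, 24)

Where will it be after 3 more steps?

Constant displacement of (+7, +7) per step.
step 3: (6, 24) + (+7, +7) → (13, 31)
step 4: (13, 31) + (+7, +7) → (20, 38)
step 5: (20, 38) + (+7, +7) → (27, 45)

(27, 45)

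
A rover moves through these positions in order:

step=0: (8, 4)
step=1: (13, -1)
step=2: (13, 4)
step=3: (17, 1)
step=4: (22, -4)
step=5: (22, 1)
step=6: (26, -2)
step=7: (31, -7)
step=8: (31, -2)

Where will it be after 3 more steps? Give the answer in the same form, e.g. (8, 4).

(40, -5)

Differencing gives (+5, -5), (+0, +5), (+4, -3), (+5, -5), (+0, +5), (+4, -3), (+5, -5), (+0, +5). This is the pattern (+5, -5), (+0, +5), (+4, -3) repeated.
step 9: apply (+4, -3) → (35, -5)
step 10: apply (+5, -5) → (40, -10)
step 11: apply (+0, +5) → (40, -5)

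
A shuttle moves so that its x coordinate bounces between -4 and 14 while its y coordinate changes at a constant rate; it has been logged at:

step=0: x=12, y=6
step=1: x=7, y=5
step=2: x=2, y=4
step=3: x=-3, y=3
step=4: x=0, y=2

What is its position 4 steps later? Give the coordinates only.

The x coordinate travels 5 per step and bounces off the walls at -4 and 14.
  step 5: 0 → 5
  step 6: 5 → 10
  step 7: 10 → 13
  step 8: 13 → 8
The y coordinate changes by -1 each step: at step 8 it is -2.

x=8, y=-2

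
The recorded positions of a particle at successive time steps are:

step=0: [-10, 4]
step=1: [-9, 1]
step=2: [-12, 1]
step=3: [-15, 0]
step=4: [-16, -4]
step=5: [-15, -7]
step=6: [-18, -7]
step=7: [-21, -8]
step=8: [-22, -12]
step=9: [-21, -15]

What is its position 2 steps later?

[-27, -16]

The moves between consecutive positions are [+1, -3], [-3, +0], [-3, -1], [-1, -4], [+1, -3], [-3, +0], [-3, -1], [-1, -4], [+1, -3]; they repeat the 4-cycle [[+1, -3], [-3, +0], [-3, -1], [-1, -4]].
step 10: apply [-3, +0] → [-24, -15]
step 11: apply [-3, -1] → [-27, -16]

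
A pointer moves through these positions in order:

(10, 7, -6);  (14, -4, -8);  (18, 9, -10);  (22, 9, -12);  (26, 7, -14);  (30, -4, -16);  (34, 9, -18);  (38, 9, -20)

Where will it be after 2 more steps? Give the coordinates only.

The first coordinate changes by +4 each step, so at step 9 it is 10 + 9·(4) = 46.
The second coordinate repeats the cycle [7, -4, 9, 9] with period 4; step 9 mod 4 = 1, giving -4.
The third coordinate changes by -2 each step, so at step 9 it is -6 + 9·(-2) = -24.

(46, -4, -24)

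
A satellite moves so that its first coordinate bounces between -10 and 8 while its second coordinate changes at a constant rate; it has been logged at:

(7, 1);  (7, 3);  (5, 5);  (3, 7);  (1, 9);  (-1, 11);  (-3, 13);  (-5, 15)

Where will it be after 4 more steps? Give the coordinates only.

The first coordinate travels 2 per step and bounces off the walls at -10 and 8.
  step 8: -5 → -7
  step 9: -7 → -9
  step 10: -9 → -9
  step 11: -9 → -7
The second coordinate changes by +2 each step: at step 11 it is 23.

(-7, 23)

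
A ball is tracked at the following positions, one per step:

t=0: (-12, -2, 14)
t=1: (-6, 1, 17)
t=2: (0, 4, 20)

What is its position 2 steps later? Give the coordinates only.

(12, 10, 26)

Constant displacement of (+6, +3, +3) per step.
step 3: (0, 4, 20) + (+6, +3, +3) → (6, 7, 23)
step 4: (6, 7, 23) + (+6, +3, +3) → (12, 10, 26)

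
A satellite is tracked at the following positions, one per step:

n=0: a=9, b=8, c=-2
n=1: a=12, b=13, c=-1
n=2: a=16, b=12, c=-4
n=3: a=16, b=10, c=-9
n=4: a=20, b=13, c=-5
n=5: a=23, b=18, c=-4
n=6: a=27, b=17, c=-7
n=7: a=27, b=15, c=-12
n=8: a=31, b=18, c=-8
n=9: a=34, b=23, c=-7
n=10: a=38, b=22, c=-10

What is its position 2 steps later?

a=42, b=23, c=-11

Differencing gives (+3, +5, +1), (+4, -1, -3), (+0, -2, -5), (+4, +3, +4), (+3, +5, +1), (+4, -1, -3), (+0, -2, -5), (+4, +3, +4), (+3, +5, +1), (+4, -1, -3). This is the pattern (+3, +5, +1), (+4, -1, -3), (+0, -2, -5), (+4, +3, +4) repeated.
step 11: apply (+0, -2, -5) → a=38, b=20, c=-15
step 12: apply (+4, +3, +4) → a=42, b=23, c=-11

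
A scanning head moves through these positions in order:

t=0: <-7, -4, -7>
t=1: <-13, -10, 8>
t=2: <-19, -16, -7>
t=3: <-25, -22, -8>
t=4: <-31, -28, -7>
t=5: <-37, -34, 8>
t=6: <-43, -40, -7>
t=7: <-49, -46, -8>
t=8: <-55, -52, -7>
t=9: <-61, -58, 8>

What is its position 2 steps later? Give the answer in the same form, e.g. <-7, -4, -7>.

First: linear, -6 per step → -73 at step 11.
Second: linear, -6 per step → -70 at step 11.
Third: cycles through -7, 8, -7, -8 every 4 steps. Step 11 lands at position 3 of the cycle → -8.

<-73, -70, -8>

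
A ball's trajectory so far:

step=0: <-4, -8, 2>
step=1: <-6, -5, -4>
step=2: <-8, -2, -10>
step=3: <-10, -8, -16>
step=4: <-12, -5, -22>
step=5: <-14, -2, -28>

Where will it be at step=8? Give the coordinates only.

First: linear, -2 per step → -20 at step 8.
Second: cycles through -8, -5, -2 every 3 steps. Step 8 lands at position 2 of the cycle → -2.
Third: linear, -6 per step → -46 at step 8.

<-20, -2, -46>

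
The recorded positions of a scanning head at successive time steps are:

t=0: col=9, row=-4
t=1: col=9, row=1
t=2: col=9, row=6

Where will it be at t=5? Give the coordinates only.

col=9, row=21

Constant displacement of (+0, +5) per step.
step 3: col=9, row=6 + (+0, +5) → col=9, row=11
step 4: col=9, row=11 + (+0, +5) → col=9, row=16
step 5: col=9, row=16 + (+0, +5) → col=9, row=21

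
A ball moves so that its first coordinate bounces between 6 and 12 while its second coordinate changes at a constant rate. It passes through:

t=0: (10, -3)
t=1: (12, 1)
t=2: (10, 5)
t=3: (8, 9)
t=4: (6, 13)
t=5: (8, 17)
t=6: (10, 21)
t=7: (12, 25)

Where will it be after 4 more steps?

The first coordinate reflects between 6 and 12, moving 2 per step.
  step 8: 12 → 10
  step 9: 10 → 8
  step 10: 8 → 6
  step 11: 6 → 8
The second coordinate changes by +4 each step: at step 11 it is 41.

(8, 41)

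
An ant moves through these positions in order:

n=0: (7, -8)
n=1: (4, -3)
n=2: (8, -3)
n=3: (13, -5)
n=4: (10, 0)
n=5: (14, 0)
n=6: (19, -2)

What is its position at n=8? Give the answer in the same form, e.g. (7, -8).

Step-to-step displacements: (-3, +5), (+4, +0), (+5, -2), (-3, +5), (+4, +0), (+5, -2) — a repeating cycle of length 3.
step 7: apply (-3, +5) → (16, 3)
step 8: apply (+4, +0) → (20, 3)

(20, 3)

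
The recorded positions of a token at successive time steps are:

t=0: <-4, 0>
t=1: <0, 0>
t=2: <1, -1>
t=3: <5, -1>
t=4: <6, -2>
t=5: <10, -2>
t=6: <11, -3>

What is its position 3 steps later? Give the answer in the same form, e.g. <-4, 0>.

<20, -4>

Step-to-step displacements: <+4, +0>, <+1, -1>, <+4, +0>, <+1, -1>, <+4, +0>, <+1, -1> — a repeating cycle of length 2.
step 7: apply <+4, +0> → <15, -3>
step 8: apply <+1, -1> → <16, -4>
step 9: apply <+4, +0> → <20, -4>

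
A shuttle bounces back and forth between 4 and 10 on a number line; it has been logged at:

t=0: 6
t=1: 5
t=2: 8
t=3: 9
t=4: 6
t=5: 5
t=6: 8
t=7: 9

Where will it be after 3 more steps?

The value travels 3 per step and bounces off the walls at 4 and 10.
  step 8: 9 → 6
  step 9: 6 → 5
  step 10: 5 → 8

8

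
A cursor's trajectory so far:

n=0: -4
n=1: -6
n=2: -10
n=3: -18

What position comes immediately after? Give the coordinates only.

-34

The jumps are -2, -4, -8 — a geometric progression with ratio 2.
step 4: -18 − 16 → -34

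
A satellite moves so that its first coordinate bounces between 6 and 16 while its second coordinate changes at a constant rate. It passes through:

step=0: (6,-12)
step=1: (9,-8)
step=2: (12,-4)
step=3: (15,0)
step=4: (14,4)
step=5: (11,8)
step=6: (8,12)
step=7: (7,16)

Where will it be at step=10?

(16,28)

The first coordinate reflects between 6 and 16, moving 3 per step.
  step 8: 7 → 10
  step 9: 10 → 13
  step 10: 13 → 16
The second coordinate changes by +4 each step: at step 10 it is 28.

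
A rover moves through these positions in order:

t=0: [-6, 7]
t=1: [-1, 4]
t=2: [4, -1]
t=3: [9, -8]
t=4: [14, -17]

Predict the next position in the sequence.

[19, -28]

Successive displacements: [+5, -3], [+5, -5], [+5, -7], [+5, -9] — each changes by [+0, -2].
step 5: [14, -17] + [+5, -11] → [19, -28]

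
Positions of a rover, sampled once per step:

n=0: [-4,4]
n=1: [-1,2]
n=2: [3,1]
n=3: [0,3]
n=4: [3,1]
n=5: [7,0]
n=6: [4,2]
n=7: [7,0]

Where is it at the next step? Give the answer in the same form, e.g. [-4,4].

[11,-1]

The moves between consecutive positions are [+3,-2], [+4,-1], [-3,+2], [+3,-2], [+4,-1], [-3,+2], [+3,-2]; they repeat the 3-cycle [[+3,-2], [+4,-1], [-3,+2]].
step 8: apply [+4,-1] → [11,-1]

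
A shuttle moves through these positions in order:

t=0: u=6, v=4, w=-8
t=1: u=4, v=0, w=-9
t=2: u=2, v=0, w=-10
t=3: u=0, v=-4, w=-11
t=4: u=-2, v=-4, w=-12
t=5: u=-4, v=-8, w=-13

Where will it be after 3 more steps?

u=-10, v=-12, w=-16

Step-to-step displacements: (-2,-4,-1), (-2,+0,-1), (-2,-4,-1), (-2,+0,-1), (-2,-4,-1) — a repeating cycle of length 2.
step 6: apply (-2,+0,-1) → u=-6, v=-8, w=-14
step 7: apply (-2,-4,-1) → u=-8, v=-12, w=-15
step 8: apply (-2,+0,-1) → u=-10, v=-12, w=-16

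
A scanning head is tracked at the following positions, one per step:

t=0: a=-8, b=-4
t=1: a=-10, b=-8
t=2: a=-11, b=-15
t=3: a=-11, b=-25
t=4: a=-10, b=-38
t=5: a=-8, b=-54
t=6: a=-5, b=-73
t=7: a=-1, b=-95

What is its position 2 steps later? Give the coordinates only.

Taking differences between consecutive positions: (-2, -4), (-1, -7), (+0, -10), (+1, -13), (+2, -16), (+3, -19), (+4, -22). These grow by (+1, -3) each step.
step 8: a=-1, b=-95 + (+5, -25) → a=4, b=-120
step 9: a=4, b=-120 + (+6, -28) → a=10, b=-148

a=10, b=-148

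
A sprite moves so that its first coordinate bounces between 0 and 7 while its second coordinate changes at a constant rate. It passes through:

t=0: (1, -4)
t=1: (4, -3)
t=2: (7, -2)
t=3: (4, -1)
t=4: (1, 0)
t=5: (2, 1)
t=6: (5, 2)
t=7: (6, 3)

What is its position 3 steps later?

The first coordinate reflects between 0 and 7, moving 3 per step.
  step 8: 6 → 3
  step 9: 3 → 0
  step 10: 0 → 3
The second coordinate changes by +1 each step: at step 10 it is 6.

(3, 6)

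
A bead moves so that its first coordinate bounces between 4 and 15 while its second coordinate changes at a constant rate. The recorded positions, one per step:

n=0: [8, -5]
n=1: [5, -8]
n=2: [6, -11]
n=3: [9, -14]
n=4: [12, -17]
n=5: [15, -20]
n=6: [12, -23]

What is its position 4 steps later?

The first coordinate reflects between 4 and 15, moving 3 per step.
  step 7: 12 → 9
  step 8: 9 → 6
  step 9: 6 → 5
  step 10: 5 → 8
The second coordinate changes by -3 each step: at step 10 it is -35.

[8, -35]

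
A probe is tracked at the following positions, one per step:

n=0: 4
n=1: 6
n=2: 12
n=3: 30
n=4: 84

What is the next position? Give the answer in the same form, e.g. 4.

The jumps are +2, +6, +18, +54 — a geometric progression with ratio 3.
step 5: 84 + 162 → 246

246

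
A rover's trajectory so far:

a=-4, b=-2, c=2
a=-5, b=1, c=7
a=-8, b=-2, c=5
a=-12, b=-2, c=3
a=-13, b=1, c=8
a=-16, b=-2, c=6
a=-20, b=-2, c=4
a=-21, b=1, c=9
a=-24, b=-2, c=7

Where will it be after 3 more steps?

The moves between consecutive positions are (-1, +3, +5), (-3, -3, -2), (-4, +0, -2), (-1, +3, +5), (-3, -3, -2), (-4, +0, -2), (-1, +3, +5), (-3, -3, -2); they repeat the 3-cycle [(-1, +3, +5), (-3, -3, -2), (-4, +0, -2)].
step 9: apply (-4, +0, -2) → a=-28, b=-2, c=5
step 10: apply (-1, +3, +5) → a=-29, b=1, c=10
step 11: apply (-3, -3, -2) → a=-32, b=-2, c=8

a=-32, b=-2, c=8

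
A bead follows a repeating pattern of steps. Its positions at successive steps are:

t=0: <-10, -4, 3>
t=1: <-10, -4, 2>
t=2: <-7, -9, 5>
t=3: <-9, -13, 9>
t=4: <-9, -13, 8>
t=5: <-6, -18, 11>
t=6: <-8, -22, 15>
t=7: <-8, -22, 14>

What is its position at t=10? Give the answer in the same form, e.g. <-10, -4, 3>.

<-7, -31, 20>

Differencing gives <+0, +0, -1>, <+3, -5, +3>, <-2, -4, +4>, <+0, +0, -1>, <+3, -5, +3>, <-2, -4, +4>, <+0, +0, -1>. This is the pattern <+0, +0, -1>, <+3, -5, +3>, <-2, -4, +4> repeated.
step 8: apply <+3, -5, +3> → <-5, -27, 17>
step 9: apply <-2, -4, +4> → <-7, -31, 21>
step 10: apply <+0, +0, -1> → <-7, -31, 20>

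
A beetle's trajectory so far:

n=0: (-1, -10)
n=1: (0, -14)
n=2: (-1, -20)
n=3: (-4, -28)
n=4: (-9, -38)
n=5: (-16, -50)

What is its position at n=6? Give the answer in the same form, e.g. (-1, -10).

Taking differences between consecutive positions: (+1, -4), (-1, -6), (-3, -8), (-5, -10), (-7, -12). These grow by (-2, -2) each step.
step 6: (-16, -50) + (-9, -14) → (-25, -64)

(-25, -64)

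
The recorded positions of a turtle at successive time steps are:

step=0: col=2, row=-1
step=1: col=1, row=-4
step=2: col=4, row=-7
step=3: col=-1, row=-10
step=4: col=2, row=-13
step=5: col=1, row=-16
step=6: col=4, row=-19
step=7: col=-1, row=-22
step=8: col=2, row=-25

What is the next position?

col=1, row=-28

Col: cycles through 2, 1, 4, -1 every 4 steps. Step 9 lands at position 1 of the cycle → 1.
Row: linear, -3 per step → -28 at step 9.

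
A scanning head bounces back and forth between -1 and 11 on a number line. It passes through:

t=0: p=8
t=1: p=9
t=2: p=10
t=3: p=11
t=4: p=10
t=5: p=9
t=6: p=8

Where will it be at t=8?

The value travels 1 per step and bounces off the walls at -1 and 11.
  step 7: 8 → 7
  step 8: 7 → 6

p=6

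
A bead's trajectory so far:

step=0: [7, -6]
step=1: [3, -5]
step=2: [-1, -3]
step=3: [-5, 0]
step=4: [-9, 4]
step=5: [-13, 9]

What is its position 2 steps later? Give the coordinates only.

Successive displacements: [-4, +1], [-4, +2], [-4, +3], [-4, +4], [-4, +5] — each changes by [+0, +1].
step 6: [-13, 9] + [-4, +6] → [-17, 15]
step 7: [-17, 15] + [-4, +7] → [-21, 22]

[-21, 22]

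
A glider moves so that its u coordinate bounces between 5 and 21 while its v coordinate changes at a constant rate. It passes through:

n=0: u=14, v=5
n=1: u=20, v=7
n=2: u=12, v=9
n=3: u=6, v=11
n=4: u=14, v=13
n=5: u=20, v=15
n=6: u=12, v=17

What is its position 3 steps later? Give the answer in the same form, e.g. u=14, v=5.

u=20, v=23

The u coordinate reflects between 5 and 21, moving 8 per step.
  step 7: 12 → 6
  step 8: 6 → 14
  step 9: 14 → 20
The v coordinate changes by +2 each step: at step 9 it is 23.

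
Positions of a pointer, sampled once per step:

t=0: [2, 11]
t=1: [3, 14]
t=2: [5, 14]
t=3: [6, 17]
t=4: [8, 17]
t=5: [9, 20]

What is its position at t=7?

[12, 23]

Step-to-step displacements: [+1, +3], [+2, +0], [+1, +3], [+2, +0], [+1, +3] — a repeating cycle of length 2.
step 6: apply [+2, +0] → [11, 20]
step 7: apply [+1, +3] → [12, 23]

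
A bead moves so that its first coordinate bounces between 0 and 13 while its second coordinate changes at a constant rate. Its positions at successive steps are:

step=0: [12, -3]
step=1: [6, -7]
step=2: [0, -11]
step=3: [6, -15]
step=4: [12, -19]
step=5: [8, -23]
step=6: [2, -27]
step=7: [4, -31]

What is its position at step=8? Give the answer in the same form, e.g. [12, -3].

The first coordinate travels 6 per step and bounces off the walls at 0 and 13.
  step 8: 4 → 10
The second coordinate changes by -4 each step: at step 8 it is -35.

[10, -35]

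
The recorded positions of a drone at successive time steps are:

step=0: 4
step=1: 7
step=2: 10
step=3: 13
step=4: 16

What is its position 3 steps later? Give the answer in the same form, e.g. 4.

25

Constant displacement of +3 per step.
step 5: 16 + 3 → 19
step 6: 19 + 3 → 22
step 7: 22 + 3 → 25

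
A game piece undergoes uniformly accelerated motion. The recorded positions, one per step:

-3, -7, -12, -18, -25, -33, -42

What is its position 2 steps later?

First differences are -4, -5, -6, -7, -8, -9; their common second difference is -1 (constant acceleration).
step 7: -42 − 10 → -52
step 8: -52 − 11 → -63

-63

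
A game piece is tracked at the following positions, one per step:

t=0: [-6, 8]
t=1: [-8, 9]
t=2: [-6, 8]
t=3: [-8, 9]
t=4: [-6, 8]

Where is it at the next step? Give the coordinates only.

Consecutive displacements [-2, +1], [+2, -1], [-2, +1], [+2, -1] scale by a factor of -1 each step.
step 5: [-6, 8] + [-2, +1] → [-8, 9]

[-8, 9]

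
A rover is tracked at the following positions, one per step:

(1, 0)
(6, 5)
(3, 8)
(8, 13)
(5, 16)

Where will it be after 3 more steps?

(12, 29)

Step-to-step displacements: (+5, +5), (-3, +3), (+5, +5), (-3, +3) — a repeating cycle of length 2.
step 5: apply (+5, +5) → (10, 21)
step 6: apply (-3, +3) → (7, 24)
step 7: apply (+5, +5) → (12, 29)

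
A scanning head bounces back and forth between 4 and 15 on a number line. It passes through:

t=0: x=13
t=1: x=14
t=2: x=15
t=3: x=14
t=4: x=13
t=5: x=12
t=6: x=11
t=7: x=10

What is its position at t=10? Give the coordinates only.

x=7

The value reflects between 4 and 15, moving 1 per step.
  step 8: 10 → 9
  step 9: 9 → 8
  step 10: 8 → 7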